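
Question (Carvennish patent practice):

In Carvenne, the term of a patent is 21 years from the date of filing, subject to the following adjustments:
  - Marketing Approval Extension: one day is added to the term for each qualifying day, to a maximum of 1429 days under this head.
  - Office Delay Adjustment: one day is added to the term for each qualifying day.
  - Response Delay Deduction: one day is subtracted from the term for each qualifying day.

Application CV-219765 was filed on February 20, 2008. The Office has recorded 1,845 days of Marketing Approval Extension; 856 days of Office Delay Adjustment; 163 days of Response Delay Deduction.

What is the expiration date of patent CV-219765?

2034-12-13

Base term: filing date + 21 years → 20 February 2029.
Marketing Approval Extension: 1845 days claimed exceeds the 1429-day cap, so +1429 days → 19 January 2033.
Office Delay Adjustment: +856 days → 25 May 2035.
Response Delay Deduction: −163 days → 13 December 2034.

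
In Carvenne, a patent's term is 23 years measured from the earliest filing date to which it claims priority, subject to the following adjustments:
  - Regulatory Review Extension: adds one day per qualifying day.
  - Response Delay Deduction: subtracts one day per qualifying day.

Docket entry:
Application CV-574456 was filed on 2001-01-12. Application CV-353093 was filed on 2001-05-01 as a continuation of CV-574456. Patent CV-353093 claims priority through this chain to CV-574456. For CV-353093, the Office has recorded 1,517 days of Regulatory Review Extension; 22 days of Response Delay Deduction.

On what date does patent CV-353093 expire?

February 15, 2028

Earliest priority filing: 12 January 2001.
Base term: 12 January 2001 + 23 years → 12 January 2024.
Regulatory Review Extension: +1517 days → 8 March 2028.
Response Delay Deduction: −22 days → 15 February 2028.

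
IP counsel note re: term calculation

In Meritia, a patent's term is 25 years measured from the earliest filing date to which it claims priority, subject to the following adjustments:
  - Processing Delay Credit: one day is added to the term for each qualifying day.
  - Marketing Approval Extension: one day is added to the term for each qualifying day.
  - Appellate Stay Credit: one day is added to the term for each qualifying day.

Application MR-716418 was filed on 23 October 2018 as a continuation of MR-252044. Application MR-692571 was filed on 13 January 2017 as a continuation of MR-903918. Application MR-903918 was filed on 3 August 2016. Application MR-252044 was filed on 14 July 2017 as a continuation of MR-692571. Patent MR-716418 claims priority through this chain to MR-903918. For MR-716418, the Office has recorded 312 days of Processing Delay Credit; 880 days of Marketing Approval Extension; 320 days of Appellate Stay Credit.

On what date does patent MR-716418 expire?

2045-09-23

Earliest priority filing: 3 August 2016.
Base term: 3 August 2016 + 25 years → 3 August 2041.
Processing Delay Credit: +312 days → 11 June 2042.
Marketing Approval Extension: +880 days → 7 November 2044.
Appellate Stay Credit: +320 days → 23 September 2045.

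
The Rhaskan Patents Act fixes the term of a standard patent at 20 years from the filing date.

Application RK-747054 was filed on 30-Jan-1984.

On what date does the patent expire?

2004-01-30

Filing date + 20 years → 30 January 2004.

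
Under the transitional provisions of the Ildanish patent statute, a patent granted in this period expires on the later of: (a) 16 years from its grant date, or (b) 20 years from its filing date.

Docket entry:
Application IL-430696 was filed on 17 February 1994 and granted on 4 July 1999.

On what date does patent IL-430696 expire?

(a) grant + 16 years → 4 July 2015.
(b) filing + 20 years → 17 February 2014.
Later of the two: 4 July 2015.

July 4, 2015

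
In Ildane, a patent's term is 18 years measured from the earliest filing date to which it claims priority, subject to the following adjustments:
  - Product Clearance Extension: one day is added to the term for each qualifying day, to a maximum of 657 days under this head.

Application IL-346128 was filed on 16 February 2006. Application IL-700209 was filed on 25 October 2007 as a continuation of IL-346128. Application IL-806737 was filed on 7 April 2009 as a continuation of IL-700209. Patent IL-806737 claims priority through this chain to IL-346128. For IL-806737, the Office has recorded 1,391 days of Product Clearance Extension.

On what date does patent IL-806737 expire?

Earliest priority filing: 16 February 2006.
Base term: 16 February 2006 + 18 years → 16 February 2024.
Product Clearance Extension: 1391 days claimed exceeds the 657-day cap, so +657 days → 4 December 2025.

2025-12-04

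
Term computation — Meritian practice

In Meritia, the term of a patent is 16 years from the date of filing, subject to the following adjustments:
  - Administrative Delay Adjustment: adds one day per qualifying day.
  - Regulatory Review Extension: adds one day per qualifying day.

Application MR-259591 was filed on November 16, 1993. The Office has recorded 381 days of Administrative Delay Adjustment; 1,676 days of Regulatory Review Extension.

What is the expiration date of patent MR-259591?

July 5, 2015

Base term: filing date + 16 years → 16 November 2009.
Administrative Delay Adjustment: +381 days → 2 December 2010.
Regulatory Review Extension: +1676 days → 5 July 2015.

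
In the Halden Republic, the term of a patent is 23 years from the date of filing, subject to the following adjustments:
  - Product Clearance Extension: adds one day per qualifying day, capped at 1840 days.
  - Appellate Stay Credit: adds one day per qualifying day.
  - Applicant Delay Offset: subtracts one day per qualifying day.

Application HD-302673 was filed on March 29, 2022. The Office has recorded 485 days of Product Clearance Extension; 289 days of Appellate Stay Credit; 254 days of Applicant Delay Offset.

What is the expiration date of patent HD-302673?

August 31, 2046

Base term: filing date + 23 years → 29 March 2045.
Product Clearance Extension: 485 days (within the 1840-day cap) → +485 days → 27 July 2046.
Appellate Stay Credit: +289 days → 12 May 2047.
Applicant Delay Offset: −254 days → 31 August 2046.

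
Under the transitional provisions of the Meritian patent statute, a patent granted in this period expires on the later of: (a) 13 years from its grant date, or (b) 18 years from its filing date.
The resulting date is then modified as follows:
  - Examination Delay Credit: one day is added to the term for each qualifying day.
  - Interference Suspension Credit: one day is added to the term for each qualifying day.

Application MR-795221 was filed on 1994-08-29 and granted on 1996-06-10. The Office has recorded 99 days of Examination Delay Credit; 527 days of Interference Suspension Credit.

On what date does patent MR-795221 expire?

2014-05-17

(a) grant + 13 years → 10 June 2009.
(b) filing + 18 years → 29 August 2012.
Later of the two: 29 August 2012.
Examination Delay Credit: +99 days → 6 December 2012.
Interference Suspension Credit: +527 days → 17 May 2014.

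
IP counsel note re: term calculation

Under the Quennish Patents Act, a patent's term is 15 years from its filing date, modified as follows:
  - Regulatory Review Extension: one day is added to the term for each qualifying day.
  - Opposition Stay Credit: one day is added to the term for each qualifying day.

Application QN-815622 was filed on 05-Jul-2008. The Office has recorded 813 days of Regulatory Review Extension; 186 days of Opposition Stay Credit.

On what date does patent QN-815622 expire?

2026-03-30

Base term: filing date + 15 years → 5 July 2023.
Regulatory Review Extension: +813 days → 25 September 2025.
Opposition Stay Credit: +186 days → 30 March 2026.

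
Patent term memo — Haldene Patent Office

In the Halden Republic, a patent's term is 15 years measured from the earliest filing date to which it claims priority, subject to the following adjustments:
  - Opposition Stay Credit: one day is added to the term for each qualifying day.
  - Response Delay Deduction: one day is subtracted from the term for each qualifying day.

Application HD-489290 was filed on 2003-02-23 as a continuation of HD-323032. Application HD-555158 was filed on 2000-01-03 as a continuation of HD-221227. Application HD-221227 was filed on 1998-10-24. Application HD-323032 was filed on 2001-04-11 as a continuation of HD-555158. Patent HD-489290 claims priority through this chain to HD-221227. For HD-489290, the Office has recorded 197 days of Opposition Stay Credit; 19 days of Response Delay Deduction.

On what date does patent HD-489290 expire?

April 20, 2014

Earliest priority filing: 24 October 1998.
Base term: 24 October 1998 + 15 years → 24 October 2013.
Opposition Stay Credit: +197 days → 9 May 2014.
Response Delay Deduction: −19 days → 20 April 2014.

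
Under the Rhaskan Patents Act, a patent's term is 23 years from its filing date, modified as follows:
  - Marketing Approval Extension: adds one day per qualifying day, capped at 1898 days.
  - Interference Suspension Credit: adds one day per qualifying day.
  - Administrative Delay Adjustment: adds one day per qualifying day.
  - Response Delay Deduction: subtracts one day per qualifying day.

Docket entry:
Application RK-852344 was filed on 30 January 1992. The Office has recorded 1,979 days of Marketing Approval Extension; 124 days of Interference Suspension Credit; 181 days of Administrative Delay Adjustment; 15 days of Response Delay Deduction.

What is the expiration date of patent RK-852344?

2021-01-26

Base term: filing date + 23 years → 30 January 2015.
Marketing Approval Extension: 1979 days claimed exceeds the 1898-day cap, so +1898 days → 11 April 2020.
Interference Suspension Credit: +124 days → 13 August 2020.
Administrative Delay Adjustment: +181 days → 10 February 2021.
Response Delay Deduction: −15 days → 26 January 2021.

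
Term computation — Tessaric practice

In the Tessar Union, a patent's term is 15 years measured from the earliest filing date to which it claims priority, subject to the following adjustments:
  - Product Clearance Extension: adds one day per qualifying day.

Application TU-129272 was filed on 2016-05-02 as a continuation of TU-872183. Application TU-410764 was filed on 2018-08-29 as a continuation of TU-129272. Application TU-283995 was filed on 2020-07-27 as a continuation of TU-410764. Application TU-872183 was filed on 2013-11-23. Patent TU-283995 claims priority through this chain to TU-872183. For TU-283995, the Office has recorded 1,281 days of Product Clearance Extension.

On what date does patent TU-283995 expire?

2032-05-27

Earliest priority filing: 23 November 2013.
Base term: 23 November 2013 + 15 years → 23 November 2028.
Product Clearance Extension: +1281 days → 27 May 2032.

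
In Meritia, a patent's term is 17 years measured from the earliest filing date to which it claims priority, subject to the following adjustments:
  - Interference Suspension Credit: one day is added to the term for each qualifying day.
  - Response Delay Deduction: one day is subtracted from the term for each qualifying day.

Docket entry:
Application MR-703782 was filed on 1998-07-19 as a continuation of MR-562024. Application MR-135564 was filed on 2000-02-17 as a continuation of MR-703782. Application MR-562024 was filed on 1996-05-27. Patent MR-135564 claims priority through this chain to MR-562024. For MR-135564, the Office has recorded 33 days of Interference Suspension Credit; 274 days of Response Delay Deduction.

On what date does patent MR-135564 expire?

2012-09-28

Earliest priority filing: 27 May 1996.
Base term: 27 May 1996 + 17 years → 27 May 2013.
Interference Suspension Credit: +33 days → 29 June 2013.
Response Delay Deduction: −274 days → 28 September 2012.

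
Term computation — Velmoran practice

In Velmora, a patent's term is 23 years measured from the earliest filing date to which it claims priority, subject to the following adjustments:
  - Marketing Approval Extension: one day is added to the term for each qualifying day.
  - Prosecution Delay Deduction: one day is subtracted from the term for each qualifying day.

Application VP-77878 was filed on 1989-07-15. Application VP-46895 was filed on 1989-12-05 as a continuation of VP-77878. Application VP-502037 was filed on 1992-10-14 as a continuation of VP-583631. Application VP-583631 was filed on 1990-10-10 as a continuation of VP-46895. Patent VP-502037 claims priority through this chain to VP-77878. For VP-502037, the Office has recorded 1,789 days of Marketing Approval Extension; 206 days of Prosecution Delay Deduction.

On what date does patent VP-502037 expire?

2016-11-14

Earliest priority filing: 15 July 1989.
Base term: 15 July 1989 + 23 years → 15 July 2012.
Marketing Approval Extension: +1789 days → 8 June 2017.
Prosecution Delay Deduction: −206 days → 14 November 2016.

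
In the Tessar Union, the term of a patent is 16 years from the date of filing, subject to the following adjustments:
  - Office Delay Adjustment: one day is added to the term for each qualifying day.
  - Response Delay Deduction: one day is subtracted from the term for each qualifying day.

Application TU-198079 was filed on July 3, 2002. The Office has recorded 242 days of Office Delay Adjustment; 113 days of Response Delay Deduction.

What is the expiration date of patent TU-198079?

Base term: filing date + 16 years → 3 July 2018.
Office Delay Adjustment: +242 days → 2 March 2019.
Response Delay Deduction: −113 days → 9 November 2018.

2018-11-09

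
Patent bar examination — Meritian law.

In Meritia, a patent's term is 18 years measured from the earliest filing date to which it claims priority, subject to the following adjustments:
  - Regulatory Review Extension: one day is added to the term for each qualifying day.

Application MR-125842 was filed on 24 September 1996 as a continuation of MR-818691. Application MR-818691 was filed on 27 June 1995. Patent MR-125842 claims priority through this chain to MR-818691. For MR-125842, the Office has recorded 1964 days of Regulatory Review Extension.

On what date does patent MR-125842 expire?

Earliest priority filing: 27 June 1995.
Base term: 27 June 1995 + 18 years → 27 June 2013.
Regulatory Review Extension: +1964 days → 12 November 2018.

November 12, 2018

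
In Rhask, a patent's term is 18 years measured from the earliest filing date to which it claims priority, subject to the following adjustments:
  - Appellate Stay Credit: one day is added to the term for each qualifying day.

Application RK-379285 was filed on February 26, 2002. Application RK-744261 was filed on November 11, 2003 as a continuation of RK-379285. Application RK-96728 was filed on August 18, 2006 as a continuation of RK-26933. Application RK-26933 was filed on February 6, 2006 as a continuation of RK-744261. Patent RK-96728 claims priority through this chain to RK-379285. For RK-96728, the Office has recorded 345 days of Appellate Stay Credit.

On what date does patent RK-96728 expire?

February 5, 2021

Earliest priority filing: 26 February 2002.
Base term: 26 February 2002 + 18 years → 26 February 2020.
Appellate Stay Credit: +345 days → 5 February 2021.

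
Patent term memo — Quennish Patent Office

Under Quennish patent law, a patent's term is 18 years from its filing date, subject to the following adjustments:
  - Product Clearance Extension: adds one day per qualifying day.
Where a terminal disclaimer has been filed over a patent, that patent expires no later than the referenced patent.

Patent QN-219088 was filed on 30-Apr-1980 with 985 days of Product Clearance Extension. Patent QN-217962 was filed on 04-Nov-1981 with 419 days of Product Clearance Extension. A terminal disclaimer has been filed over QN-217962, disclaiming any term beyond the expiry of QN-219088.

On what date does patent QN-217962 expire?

December 27, 2000

Natural term of QN-217962:
  Base: filing + 18 years → 4 November 1999.
  Product Clearance Extension: +419 days → 27 December 2000.
Expiry of referenced patent QN-219088:
  Base: filing + 18 years → 30 April 1998.
  Product Clearance Extension: +985 days → 9 January 2001.
Terminal disclaimer: QN-217962 expires on the earlier of 27 December 2000 and 9 January 2001.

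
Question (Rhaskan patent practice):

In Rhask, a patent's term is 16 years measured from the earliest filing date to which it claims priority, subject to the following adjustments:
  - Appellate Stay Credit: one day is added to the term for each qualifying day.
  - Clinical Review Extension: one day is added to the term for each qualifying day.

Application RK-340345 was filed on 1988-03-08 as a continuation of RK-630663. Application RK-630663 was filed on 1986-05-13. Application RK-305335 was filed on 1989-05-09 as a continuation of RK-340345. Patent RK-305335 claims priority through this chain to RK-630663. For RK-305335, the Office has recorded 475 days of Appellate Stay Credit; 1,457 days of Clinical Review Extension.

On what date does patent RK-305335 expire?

August 27, 2007

Earliest priority filing: 13 May 1986.
Base term: 13 May 1986 + 16 years → 13 May 2002.
Appellate Stay Credit: +475 days → 31 August 2003.
Clinical Review Extension: +1457 days → 27 August 2007.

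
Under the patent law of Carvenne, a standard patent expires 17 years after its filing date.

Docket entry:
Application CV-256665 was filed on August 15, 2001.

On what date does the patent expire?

August 15, 2018

Filing date + 17 years → 15 August 2018.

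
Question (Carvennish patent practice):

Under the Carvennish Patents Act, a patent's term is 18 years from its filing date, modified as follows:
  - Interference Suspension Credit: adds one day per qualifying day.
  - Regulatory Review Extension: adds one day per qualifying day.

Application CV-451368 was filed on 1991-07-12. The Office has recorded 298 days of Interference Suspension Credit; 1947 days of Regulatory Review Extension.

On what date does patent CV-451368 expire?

2015-09-04

Base term: filing date + 18 years → 12 July 2009.
Interference Suspension Credit: +298 days → 6 May 2010.
Regulatory Review Extension: +1947 days → 4 September 2015.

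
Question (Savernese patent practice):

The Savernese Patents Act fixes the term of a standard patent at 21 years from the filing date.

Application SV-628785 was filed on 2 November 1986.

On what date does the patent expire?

Filing date + 21 years → 2 November 2007.

2007-11-02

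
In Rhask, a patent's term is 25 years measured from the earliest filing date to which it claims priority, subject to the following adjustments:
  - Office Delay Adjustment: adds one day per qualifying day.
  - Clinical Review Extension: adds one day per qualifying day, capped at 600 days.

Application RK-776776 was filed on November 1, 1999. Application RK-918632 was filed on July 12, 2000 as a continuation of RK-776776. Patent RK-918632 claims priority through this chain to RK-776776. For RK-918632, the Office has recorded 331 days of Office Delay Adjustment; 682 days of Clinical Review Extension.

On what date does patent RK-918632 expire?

Earliest priority filing: 1 November 1999.
Base term: 1 November 1999 + 25 years → 1 November 2024.
Office Delay Adjustment: +331 days → 28 September 2025.
Clinical Review Extension: 682 days claimed exceeds the 600-day cap, so +600 days → 21 May 2027.

May 21, 2027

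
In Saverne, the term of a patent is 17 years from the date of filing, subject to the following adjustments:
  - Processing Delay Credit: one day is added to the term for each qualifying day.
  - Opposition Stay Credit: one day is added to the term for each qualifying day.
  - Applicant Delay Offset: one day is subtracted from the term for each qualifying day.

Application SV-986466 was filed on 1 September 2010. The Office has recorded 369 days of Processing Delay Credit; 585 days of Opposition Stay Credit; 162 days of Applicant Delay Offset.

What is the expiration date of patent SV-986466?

Base term: filing date + 17 years → 1 September 2027.
Processing Delay Credit: +369 days → 4 September 2028.
Opposition Stay Credit: +585 days → 12 April 2030.
Applicant Delay Offset: −162 days → 1 November 2029.

November 1, 2029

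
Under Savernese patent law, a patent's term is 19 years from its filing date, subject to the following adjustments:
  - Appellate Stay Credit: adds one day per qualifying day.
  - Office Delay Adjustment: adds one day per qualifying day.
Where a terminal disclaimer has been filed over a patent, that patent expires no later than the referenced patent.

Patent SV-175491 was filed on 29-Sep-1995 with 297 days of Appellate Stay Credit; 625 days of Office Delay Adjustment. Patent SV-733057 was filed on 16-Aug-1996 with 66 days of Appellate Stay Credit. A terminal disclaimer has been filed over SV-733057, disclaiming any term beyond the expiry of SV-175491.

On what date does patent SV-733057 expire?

Natural term of SV-733057:
  Base: filing + 19 years → 16 August 2015.
  Appellate Stay Credit: +66 days → 21 October 2015.
Expiry of referenced patent SV-175491:
  Base: filing + 19 years → 29 September 2014.
  Appellate Stay Credit: +297 days → 23 July 2015.
  Office Delay Adjustment: +625 days → 8 April 2017.
Terminal disclaimer: SV-733057 expires on the earlier of 21 October 2015 and 8 April 2017.

October 21, 2015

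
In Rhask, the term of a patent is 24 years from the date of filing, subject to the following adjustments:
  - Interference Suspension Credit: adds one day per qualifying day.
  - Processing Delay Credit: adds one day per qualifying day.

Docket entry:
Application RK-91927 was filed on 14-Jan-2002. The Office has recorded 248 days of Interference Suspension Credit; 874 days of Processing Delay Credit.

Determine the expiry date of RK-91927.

February 9, 2029

Base term: filing date + 24 years → 14 January 2026.
Interference Suspension Credit: +248 days → 19 September 2026.
Processing Delay Credit: +874 days → 9 February 2029.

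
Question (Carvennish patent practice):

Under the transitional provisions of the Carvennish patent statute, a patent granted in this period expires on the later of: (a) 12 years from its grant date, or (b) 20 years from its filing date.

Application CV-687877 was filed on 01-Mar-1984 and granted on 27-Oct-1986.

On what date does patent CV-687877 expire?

(a) grant + 12 years → 27 October 1998.
(b) filing + 20 years → 1 March 2004.
Later of the two: 1 March 2004.

March 1, 2004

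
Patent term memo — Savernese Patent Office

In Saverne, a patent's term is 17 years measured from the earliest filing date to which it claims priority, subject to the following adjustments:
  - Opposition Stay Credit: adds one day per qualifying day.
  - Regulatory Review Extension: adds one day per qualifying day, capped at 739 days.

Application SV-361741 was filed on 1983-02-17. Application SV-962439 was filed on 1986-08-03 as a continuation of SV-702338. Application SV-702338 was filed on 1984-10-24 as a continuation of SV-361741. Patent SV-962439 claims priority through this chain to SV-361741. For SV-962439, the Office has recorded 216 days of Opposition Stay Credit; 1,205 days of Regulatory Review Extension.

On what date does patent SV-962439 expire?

Earliest priority filing: 17 February 1983.
Base term: 17 February 1983 + 17 years → 17 February 2000.
Opposition Stay Credit: +216 days → 20 September 2000.
Regulatory Review Extension: 1205 days claimed exceeds the 739-day cap, so +739 days → 29 September 2002.

September 29, 2002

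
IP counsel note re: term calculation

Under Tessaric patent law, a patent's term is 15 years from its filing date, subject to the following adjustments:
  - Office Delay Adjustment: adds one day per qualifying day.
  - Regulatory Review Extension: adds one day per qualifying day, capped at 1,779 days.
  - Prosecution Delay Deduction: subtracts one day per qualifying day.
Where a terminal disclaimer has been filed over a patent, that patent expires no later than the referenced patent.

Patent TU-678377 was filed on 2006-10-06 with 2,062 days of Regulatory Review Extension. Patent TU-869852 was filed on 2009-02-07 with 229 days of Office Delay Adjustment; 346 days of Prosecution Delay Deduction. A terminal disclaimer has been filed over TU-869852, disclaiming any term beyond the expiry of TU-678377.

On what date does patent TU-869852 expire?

Natural term of TU-869852:
  Base: filing + 15 years → 7 February 2024.
  Office Delay Adjustment: +229 days → 23 September 2024.
  Prosecution Delay Deduction: −346 days → 13 October 2023.
Expiry of referenced patent TU-678377:
  Base: filing + 15 years → 6 October 2021.
  Regulatory Review Extension: 2062 days claimed exceeds the 1779-day cap, so +1779 days → 20 August 2026.
Terminal disclaimer: TU-869852 expires on the earlier of 13 October 2023 and 20 August 2026.

October 13, 2023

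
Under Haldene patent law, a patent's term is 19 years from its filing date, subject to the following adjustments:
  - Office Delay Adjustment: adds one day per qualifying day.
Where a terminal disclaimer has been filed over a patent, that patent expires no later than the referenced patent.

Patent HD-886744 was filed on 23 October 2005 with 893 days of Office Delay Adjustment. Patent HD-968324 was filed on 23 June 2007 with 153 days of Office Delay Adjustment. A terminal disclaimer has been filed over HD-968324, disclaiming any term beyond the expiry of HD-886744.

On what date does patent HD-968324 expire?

Natural term of HD-968324:
  Base: filing + 19 years → 23 June 2026.
  Office Delay Adjustment: +153 days → 23 November 2026.
Expiry of referenced patent HD-886744:
  Base: filing + 19 years → 23 October 2024.
  Office Delay Adjustment: +893 days → 4 April 2027.
Terminal disclaimer: HD-968324 expires on the earlier of 23 November 2026 and 4 April 2027.

2026-11-23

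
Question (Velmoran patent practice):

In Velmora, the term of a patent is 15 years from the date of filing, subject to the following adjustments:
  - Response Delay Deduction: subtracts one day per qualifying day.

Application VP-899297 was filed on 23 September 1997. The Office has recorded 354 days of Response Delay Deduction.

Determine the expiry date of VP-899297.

2011-10-05

Base term: filing date + 15 years → 23 September 2012.
Response Delay Deduction: −354 days → 5 October 2011.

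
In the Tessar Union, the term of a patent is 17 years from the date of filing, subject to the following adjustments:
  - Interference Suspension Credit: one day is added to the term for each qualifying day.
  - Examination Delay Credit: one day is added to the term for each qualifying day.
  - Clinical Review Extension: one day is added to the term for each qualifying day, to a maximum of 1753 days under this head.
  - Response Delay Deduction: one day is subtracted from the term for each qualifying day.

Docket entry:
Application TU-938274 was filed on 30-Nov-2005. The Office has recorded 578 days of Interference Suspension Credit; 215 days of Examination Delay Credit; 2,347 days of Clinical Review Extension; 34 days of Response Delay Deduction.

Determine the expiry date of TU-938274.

October 16, 2029

Base term: filing date + 17 years → 30 November 2022.
Interference Suspension Credit: +578 days → 30 June 2024.
Examination Delay Credit: +215 days → 31 January 2025.
Clinical Review Extension: 2347 days claimed exceeds the 1753-day cap, so +1753 days → 19 November 2029.
Response Delay Deduction: −34 days → 16 October 2029.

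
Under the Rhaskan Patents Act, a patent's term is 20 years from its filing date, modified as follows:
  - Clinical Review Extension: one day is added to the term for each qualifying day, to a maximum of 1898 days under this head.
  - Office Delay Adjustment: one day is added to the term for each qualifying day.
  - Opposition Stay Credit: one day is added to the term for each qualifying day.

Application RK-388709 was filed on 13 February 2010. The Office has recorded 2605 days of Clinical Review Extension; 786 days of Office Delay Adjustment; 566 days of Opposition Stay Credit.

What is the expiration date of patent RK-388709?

Base term: filing date + 20 years → 13 February 2030.
Clinical Review Extension: 2605 days claimed exceeds the 1898-day cap, so +1898 days → 26 April 2035.
Office Delay Adjustment: +786 days → 20 June 2037.
Opposition Stay Credit: +566 days → 7 January 2039.

January 7, 2039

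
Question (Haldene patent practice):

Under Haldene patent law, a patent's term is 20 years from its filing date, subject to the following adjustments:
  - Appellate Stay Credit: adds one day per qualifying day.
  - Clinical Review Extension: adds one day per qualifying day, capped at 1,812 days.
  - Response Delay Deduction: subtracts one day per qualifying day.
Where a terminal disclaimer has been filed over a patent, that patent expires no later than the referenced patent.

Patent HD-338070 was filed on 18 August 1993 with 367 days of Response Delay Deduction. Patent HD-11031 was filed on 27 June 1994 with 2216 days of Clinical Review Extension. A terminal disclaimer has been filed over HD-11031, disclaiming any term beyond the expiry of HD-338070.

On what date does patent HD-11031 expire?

Natural term of HD-11031:
  Base: filing + 20 years → 27 June 2014.
  Clinical Review Extension: 2216 days claimed exceeds the 1812-day cap, so +1812 days → 13 June 2019.
Expiry of referenced patent HD-338070:
  Base: filing + 20 years → 18 August 2013.
  Response Delay Deduction: −367 days → 16 August 2012.
Terminal disclaimer: HD-11031 expires on the earlier of 13 June 2019 and 16 August 2012.

2012-08-16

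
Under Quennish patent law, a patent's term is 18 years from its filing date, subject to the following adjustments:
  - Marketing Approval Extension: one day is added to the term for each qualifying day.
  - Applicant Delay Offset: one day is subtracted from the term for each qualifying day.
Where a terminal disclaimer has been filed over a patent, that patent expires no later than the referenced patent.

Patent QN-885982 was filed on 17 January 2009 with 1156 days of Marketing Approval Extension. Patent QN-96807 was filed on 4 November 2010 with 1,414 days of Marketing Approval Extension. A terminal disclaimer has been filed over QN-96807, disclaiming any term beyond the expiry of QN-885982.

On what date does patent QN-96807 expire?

Natural term of QN-96807:
  Base: filing + 18 years → 4 November 2028.
  Marketing Approval Extension: +1414 days → 18 September 2032.
Expiry of referenced patent QN-885982:
  Base: filing + 18 years → 17 January 2027.
  Marketing Approval Extension: +1156 days → 18 March 2030.
Terminal disclaimer: QN-96807 expires on the earlier of 18 September 2032 and 18 March 2030.

2030-03-18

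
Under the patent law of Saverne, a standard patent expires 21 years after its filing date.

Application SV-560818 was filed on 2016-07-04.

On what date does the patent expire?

2037-07-04

Filing date + 21 years → 4 July 2037.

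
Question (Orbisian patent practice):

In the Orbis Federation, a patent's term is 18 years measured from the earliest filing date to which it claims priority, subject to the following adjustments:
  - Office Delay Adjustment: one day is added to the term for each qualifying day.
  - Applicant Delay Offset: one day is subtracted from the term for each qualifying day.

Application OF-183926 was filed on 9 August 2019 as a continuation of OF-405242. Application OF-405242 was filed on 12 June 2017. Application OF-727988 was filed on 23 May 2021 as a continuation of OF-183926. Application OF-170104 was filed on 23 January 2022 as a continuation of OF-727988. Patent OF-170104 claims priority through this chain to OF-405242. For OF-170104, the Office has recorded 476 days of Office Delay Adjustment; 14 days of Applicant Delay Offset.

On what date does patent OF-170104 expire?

2036-09-16

Earliest priority filing: 12 June 2017.
Base term: 12 June 2017 + 18 years → 12 June 2035.
Office Delay Adjustment: +476 days → 30 September 2036.
Applicant Delay Offset: −14 days → 16 September 2036.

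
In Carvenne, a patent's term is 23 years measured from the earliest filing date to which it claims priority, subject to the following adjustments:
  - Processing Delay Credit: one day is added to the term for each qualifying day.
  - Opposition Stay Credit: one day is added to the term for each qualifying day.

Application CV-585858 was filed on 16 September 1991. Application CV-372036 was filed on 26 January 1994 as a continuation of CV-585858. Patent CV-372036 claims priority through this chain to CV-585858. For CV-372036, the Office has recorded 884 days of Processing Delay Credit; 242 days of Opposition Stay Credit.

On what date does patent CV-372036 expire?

2017-10-16

Earliest priority filing: 16 September 1991.
Base term: 16 September 1991 + 23 years → 16 September 2014.
Processing Delay Credit: +884 days → 16 February 2017.
Opposition Stay Credit: +242 days → 16 October 2017.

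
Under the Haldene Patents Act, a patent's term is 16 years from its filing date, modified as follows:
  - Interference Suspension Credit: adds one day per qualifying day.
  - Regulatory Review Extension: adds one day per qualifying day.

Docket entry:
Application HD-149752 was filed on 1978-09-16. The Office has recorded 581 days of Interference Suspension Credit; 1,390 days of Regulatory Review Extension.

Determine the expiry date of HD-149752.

Base term: filing date + 16 years → 16 September 1994.
Interference Suspension Credit: +581 days → 19 April 1996.
Regulatory Review Extension: +1390 days → 8 February 2000.

February 8, 2000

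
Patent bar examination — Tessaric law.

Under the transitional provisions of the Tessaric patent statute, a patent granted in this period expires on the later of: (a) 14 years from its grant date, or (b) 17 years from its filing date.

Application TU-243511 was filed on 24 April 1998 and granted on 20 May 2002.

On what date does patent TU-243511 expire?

May 20, 2016

(a) grant + 14 years → 20 May 2016.
(b) filing + 17 years → 24 April 2015.
Later of the two: 20 May 2016.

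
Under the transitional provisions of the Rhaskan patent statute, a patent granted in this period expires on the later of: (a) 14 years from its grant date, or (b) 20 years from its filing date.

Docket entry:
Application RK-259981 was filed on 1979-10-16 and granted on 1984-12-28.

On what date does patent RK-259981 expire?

(a) grant + 14 years → 28 December 1998.
(b) filing + 20 years → 16 October 1999.
Later of the two: 16 October 1999.

1999-10-16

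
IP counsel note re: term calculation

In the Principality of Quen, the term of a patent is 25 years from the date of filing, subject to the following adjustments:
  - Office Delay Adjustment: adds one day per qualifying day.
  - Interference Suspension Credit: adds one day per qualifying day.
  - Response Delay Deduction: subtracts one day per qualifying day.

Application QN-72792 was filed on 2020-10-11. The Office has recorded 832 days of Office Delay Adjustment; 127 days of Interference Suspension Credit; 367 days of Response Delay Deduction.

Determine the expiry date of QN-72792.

Base term: filing date + 25 years → 11 October 2045.
Office Delay Adjustment: +832 days → 21 January 2048.
Interference Suspension Credit: +127 days → 27 May 2048.
Response Delay Deduction: −367 days → 26 May 2047.

May 26, 2047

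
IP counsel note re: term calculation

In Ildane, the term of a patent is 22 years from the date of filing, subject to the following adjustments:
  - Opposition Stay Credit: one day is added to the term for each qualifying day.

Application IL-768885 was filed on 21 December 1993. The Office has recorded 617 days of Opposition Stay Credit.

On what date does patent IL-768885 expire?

August 29, 2017

Base term: filing date + 22 years → 21 December 2015.
Opposition Stay Credit: +617 days → 29 August 2017.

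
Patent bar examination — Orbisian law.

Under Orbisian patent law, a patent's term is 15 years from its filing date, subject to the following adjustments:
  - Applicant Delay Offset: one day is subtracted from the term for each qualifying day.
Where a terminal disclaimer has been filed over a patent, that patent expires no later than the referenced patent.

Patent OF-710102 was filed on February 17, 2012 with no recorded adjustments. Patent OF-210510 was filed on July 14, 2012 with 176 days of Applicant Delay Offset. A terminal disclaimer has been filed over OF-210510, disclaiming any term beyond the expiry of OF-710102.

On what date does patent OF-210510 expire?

Natural term of OF-210510:
  Base: filing + 15 years → 14 July 2027.
  Applicant Delay Offset: −176 days → 19 January 2027.
Expiry of referenced patent OF-710102:
  Base: filing + 15 years → 17 February 2027.
Terminal disclaimer: OF-210510 expires on the earlier of 19 January 2027 and 17 February 2027.

January 19, 2027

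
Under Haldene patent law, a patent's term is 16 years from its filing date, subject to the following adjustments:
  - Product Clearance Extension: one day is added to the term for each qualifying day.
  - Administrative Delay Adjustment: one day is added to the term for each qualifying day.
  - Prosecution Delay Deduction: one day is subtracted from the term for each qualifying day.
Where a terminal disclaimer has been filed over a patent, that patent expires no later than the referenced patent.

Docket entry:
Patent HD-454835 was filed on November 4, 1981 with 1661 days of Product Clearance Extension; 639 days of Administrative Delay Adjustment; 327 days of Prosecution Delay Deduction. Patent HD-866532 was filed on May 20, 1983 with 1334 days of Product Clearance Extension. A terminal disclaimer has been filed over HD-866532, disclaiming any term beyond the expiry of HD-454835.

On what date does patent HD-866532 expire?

Natural term of HD-866532:
  Base: filing + 16 years → 20 May 1999.
  Product Clearance Extension: +1334 days → 13 January 2003.
Expiry of referenced patent HD-454835:
  Base: filing + 16 years → 4 November 1997.
  Product Clearance Extension: +1661 days → 23 May 2002.
  Administrative Delay Adjustment: +639 days → 21 February 2004.
  Prosecution Delay Deduction: −327 days → 31 March 2003.
Terminal disclaimer: HD-866532 expires on the earlier of 13 January 2003 and 31 March 2003.

2003-01-13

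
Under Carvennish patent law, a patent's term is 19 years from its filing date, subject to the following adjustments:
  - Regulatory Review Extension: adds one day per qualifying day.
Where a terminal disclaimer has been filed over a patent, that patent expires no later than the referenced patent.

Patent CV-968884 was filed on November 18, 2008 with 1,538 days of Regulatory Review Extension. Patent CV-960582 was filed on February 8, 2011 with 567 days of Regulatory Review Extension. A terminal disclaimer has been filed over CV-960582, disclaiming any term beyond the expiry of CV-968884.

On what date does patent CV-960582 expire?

Natural term of CV-960582:
  Base: filing + 19 years → 8 February 2030.
  Regulatory Review Extension: +567 days → 29 August 2031.
Expiry of referenced patent CV-968884:
  Base: filing + 19 years → 18 November 2027.
  Regulatory Review Extension: +1538 days → 3 February 2032.
Terminal disclaimer: CV-960582 expires on the earlier of 29 August 2031 and 3 February 2032.

August 29, 2031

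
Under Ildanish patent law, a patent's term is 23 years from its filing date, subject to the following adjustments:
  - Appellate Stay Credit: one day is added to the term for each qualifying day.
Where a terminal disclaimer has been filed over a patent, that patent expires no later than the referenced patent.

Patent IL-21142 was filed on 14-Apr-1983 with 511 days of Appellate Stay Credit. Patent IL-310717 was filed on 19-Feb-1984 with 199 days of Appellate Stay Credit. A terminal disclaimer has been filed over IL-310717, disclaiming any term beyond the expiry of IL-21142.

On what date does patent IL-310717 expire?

September 6, 2007

Natural term of IL-310717:
  Base: filing + 23 years → 19 February 2007.
  Appellate Stay Credit: +199 days → 6 September 2007.
Expiry of referenced patent IL-21142:
  Base: filing + 23 years → 14 April 2006.
  Appellate Stay Credit: +511 days → 7 September 2007.
Terminal disclaimer: IL-310717 expires on the earlier of 6 September 2007 and 7 September 2007.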